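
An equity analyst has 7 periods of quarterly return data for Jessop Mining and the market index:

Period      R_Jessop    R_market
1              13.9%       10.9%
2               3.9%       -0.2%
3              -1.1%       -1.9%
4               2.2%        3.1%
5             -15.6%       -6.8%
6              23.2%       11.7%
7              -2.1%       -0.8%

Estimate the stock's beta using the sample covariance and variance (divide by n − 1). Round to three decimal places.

1.730

Mean R_i = (13.9 + 3.9 − 1.1 + 2.2 − 15.6 + 23.2 − 2.1) / 7 = 3.4857%
Mean R_m = (10.9 − 0.2 − 1.9 + 3.1 − 6.8 + 11.7 − 0.8) / 7 = 2.2857%
Σ(R_i − R̄_i)(R_m − R̄_m) = 483.0686  ⇒  Cov = 483.0686 / 6 = 80.5114
Σ(R_m − R̄_m)² = 279.2686  ⇒  Var(R_m) = 279.2686 / 6 = 46.5448
β = Cov / Var(R_m) = 80.5114 / 46.5448 = 1.7298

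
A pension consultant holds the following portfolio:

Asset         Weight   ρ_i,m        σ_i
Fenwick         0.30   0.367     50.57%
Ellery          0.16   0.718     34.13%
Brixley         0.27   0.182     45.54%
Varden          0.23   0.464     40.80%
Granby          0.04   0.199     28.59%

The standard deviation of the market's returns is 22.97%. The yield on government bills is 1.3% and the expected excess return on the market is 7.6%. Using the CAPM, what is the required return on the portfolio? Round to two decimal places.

β_Fenwick = 0.367 × 50.57% / 22.97% = 0.8080
β_Ellery = 0.718 × 34.13% / 22.97% = 1.0668
β_Brixley = 0.182 × 45.54% / 22.97% = 0.3608
β_Varden = 0.464 × 40.80% / 22.97% = 0.8242
β_Granby = 0.199 × 28.59% / 22.97% = 0.2477
β_P = Σ w_i β_i = 0.30×0.8080 + 0.16×1.0668 + 0.27×0.3608 + 0.23×0.8242 + 0.04×0.2477 = 0.7100
E(R_P) = R_f + β_P × MRP = 1.3% + 0.7100 × 7.6% = 6.70%

6.70%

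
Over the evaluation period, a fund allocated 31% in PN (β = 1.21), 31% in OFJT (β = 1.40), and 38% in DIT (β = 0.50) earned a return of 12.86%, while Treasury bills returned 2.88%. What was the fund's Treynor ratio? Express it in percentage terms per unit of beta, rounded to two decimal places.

β_P = 0.31×1.21 + 0.31×1.40 + 0.38×0.50 = 0.9991
Treynor = (R_P − R_f) / β_P = (12.86% − 2.88%) / 0.9991 = 9.98% / 0.9991 = 9.99%

9.99%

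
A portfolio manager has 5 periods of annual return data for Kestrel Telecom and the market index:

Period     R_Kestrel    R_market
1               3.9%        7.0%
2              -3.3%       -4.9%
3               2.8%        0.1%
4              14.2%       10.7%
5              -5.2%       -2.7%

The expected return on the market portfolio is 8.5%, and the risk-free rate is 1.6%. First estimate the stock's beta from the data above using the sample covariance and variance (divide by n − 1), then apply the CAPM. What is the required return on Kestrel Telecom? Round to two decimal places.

Mean R_i = (3.9 − 3.3 + 2.8 + 14.2 − 5.2) / 5 = 2.4800%
Mean R_m = (7.0 − 4.9 + 0.1 + 10.7 − 2.7) / 5 = 2.0400%
Σ(R_i − R̄_i)(R_m − R̄_m) = 184.4340  ⇒  Cov = 184.4340 / 4 = 46.1085
Σ(R_m − R̄_m)² = 173.9920  ⇒  Var(R_m) = 173.9920 / 4 = 43.4980
β = Cov / Var(R_m) = 46.1085 / 43.4980 = 1.0600
MRP = 8.5% − 1.6% = 6.90%
E(R) = R_f + β × MRP = 1.6% + 1.0600 × 6.9% = 8.91%

8.91%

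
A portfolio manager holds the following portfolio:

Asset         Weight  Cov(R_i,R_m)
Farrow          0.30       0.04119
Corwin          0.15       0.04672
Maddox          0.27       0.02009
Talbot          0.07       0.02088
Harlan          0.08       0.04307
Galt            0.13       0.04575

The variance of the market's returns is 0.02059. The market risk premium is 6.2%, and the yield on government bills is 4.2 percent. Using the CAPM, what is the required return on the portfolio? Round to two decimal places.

14.93%

β_Farrow = 0.04119 / 0.02059 = 2.0005
β_Corwin = 0.04672 / 0.02059 = 2.2691
β_Maddox = 0.02009 / 0.02059 = 0.9757
β_Talbot = 0.02088 / 0.02059 = 1.0141
β_Harlan = 0.04307 / 0.02059 = 2.0918
β_Galt = 0.04575 / 0.02059 = 2.2220
β_P = Σ w_i β_i = 0.30×2.0005 + 0.15×2.2691 + 0.27×0.9757 + 0.07×1.0141 + 0.08×2.0918 + 0.13×2.2220 = 1.7311
E(R_P) = R_f + β_P × MRP = 4.2% + 1.7311 × 6.2% = 14.93%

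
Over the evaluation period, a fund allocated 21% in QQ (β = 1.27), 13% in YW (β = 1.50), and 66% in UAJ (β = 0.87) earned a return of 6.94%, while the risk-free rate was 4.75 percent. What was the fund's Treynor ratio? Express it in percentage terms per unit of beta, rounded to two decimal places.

2.11%

β_P = 0.21×1.27 + 0.13×1.50 + 0.66×0.87 = 1.0359
Treynor = (R_P − R_f) / β_P = (6.94% − 4.75%) / 1.0359 = 2.19% / 1.0359 = 2.11%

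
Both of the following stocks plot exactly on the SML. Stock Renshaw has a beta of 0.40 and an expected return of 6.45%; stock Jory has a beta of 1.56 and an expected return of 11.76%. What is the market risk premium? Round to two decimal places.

4.58%

Both satisfy E(R) = R_f + β·MRP, so the slope of the SML is
MRP = (11.76% − 6.45%) / (1.56 − 0.40) = 5.31% / 1.16 = 4.5776%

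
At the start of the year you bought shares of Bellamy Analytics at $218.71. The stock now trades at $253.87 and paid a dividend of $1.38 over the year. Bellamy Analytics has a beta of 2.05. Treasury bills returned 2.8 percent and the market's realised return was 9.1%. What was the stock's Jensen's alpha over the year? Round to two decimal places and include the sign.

Realised HPR = (P1 + D1 − P0) / P0 = (253.87 + 1.38 − 218.71) / 218.71 = 36.54 / 218.71 = 16.7071%
MRP = 9.1% − 2.8% = 6.30%
CAPM required = R_f + β·MRP = 2.8% + 2.05 × 6.3% = 15.7150%
α = realised − required = 16.7071% − 15.7150% = +0.99%

+0.99%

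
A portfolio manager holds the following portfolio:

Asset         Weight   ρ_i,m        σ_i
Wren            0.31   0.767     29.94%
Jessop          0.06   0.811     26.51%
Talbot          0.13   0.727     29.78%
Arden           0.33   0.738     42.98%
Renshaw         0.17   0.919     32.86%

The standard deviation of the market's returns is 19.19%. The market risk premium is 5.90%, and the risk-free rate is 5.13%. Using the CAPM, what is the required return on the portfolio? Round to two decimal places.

β_Wren = 0.767 × 29.94% / 19.19% = 1.1967
β_Jessop = 0.811 × 26.51% / 19.19% = 1.1204
β_Talbot = 0.727 × 29.78% / 19.19% = 1.1282
β_Arden = 0.738 × 42.98% / 19.19% = 1.6529
β_Renshaw = 0.919 × 32.86% / 19.19% = 1.5736
β_P = Σ w_i β_i = 0.31×1.1967 + 0.06×1.1204 + 0.13×1.1282 + 0.33×1.6529 + 0.17×1.5736 = 1.3978
E(R_P) = R_f + β_P × MRP = 5.13% + 1.3978 × 5.90% = 13.38%

13.38%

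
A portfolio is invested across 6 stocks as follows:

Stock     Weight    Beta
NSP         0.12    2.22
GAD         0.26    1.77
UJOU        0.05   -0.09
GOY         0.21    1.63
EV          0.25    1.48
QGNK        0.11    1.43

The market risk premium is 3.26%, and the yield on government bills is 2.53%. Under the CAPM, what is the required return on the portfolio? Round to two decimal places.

7.72%

β_P = Σ w_i β_i = 0.12×2.22 + 0.26×1.77 + 0.05×-0.09 + 0.21×1.63 + 0.25×1.48 + 0.11×1.43 = 1.5917
E(R_P) = R_f + β_P × MRP = 2.53% + 1.5917 × 3.26% = 7.72%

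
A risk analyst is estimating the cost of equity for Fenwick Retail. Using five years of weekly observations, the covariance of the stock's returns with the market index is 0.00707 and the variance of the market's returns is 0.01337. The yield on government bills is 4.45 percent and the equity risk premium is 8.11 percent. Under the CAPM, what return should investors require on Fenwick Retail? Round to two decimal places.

β = Cov(R_i, R_m) / Var(R_m) = 0.00707 / 0.01337 = 0.5288
E(R) = R_f + β × MRP = 4.45% + 0.5288 × 8.11% = 8.74%

8.74%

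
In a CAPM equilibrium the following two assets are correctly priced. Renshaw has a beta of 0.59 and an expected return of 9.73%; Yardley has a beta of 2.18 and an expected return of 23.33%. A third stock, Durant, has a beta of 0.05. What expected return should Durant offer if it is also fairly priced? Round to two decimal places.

5.11%

MRP (SML slope) = (23.33% − 9.73%) / (2.18 − 0.59) = 13.60% / 1.59 = 8.5535%
R_f (intercept) = 9.73% − 0.59 × 8.5535% = 4.6834%
E(R_Durant) = R_f + β × MRP = 4.6834% + 0.05 × 8.5535% = 5.11%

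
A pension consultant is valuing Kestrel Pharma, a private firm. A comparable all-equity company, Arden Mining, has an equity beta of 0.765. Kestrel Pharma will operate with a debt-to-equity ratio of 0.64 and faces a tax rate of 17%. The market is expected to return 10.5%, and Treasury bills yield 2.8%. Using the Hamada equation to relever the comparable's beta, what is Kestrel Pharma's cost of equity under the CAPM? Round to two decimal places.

11.82%

β_L = β_U × [1 + (1 − t)(D/E)] = 0.765 × [1 + (1 − 0.17) × 0.64]
    = 0.765 × [1 + 0.83 × 0.64] = 0.765 × 1.5312 = 1.1714
MRP = 10.5% − 2.8% = 7.70%
E(R) = R_f + β_L × MRP = 2.8% + 1.1714 × 7.7% = 11.82%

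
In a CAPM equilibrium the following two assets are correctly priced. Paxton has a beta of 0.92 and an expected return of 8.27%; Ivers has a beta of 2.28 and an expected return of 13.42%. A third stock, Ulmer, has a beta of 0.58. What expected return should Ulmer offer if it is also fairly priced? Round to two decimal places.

MRP (SML slope) = (13.42% − 8.27%) / (2.28 − 0.92) = 5.15% / 1.36 = 3.7868%
R_f (intercept) = 8.27% − 0.92 × 3.7868% = 4.7861%
E(R_Ulmer) = R_f + β × MRP = 4.7861% + 0.58 × 3.7868% = 6.98%

6.98%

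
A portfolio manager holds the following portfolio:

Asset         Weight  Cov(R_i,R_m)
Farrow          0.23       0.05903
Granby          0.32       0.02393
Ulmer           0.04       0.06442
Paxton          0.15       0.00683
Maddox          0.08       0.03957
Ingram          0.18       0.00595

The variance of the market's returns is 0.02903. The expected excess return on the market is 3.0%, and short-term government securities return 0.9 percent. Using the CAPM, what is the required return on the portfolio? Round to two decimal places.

β_Farrow = 0.05903 / 0.02903 = 2.0334
β_Granby = 0.02393 / 0.02903 = 0.8243
β_Ulmer = 0.06442 / 0.02903 = 2.2191
β_Paxton = 0.00683 / 0.02903 = 0.2353
β_Maddox = 0.03957 / 0.02903 = 1.3631
β_Ingram = 0.00595 / 0.02903 = 0.2050
β_P = Σ w_i β_i = 0.23×2.0334 + 0.32×0.8243 + 0.04×2.2191 + 0.15×0.2353 + 0.08×1.3631 + 0.18×0.2050 = 1.0015
E(R_P) = R_f + β_P × MRP = 0.9% + 1.0015 × 3.0% = 3.90%

3.90%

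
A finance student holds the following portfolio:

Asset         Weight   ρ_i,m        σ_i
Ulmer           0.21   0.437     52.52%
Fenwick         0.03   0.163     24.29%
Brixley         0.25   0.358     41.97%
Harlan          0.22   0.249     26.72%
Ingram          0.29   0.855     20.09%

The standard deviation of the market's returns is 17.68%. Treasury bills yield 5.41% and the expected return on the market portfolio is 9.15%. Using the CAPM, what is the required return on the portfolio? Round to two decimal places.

β_Ulmer = 0.437 × 52.52% / 17.68% = 1.2981
β_Fenwick = 0.163 × 24.29% / 17.68% = 0.2239
β_Brixley = 0.358 × 41.97% / 17.68% = 0.8498
β_Harlan = 0.249 × 26.72% / 17.68% = 0.3763
β_Ingram = 0.855 × 20.09% / 17.68% = 0.9715
β_P = Σ w_i β_i = 0.21×1.2981 + 0.03×0.2239 + 0.25×0.8498 + 0.22×0.3763 + 0.29×0.9715 = 0.8563
MRP = 9.15% − 5.41% = 3.74%
E(R_P) = R_f + β_P × MRP = 5.41% + 0.8563 × 3.74% = 8.61%

8.61%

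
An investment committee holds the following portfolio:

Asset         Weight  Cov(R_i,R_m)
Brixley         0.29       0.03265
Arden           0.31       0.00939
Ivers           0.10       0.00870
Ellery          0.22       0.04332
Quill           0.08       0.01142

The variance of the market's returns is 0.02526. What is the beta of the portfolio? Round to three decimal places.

0.938

β_Brixley = 0.03265 / 0.02526 = 1.2926
β_Arden = 0.00939 / 0.02526 = 0.3717
β_Ivers = 0.00870 / 0.02526 = 0.3444
β_Ellery = 0.04332 / 0.02526 = 1.7150
β_Quill = 0.01142 / 0.02526 = 0.4521
β_P = Σ w_i β_i = 0.29×1.2926 + 0.31×0.3717 + 0.10×0.3444 + 0.22×1.7150 + 0.08×0.4521 = 0.9380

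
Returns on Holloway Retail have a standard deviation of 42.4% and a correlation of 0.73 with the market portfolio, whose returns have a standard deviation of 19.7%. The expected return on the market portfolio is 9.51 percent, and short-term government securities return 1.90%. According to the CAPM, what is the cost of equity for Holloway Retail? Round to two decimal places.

13.86%

β = ρ × σ_i / σ_m = 0.73 × 42.4% / 19.7% = 1.5712
MRP = 9.51% − 1.90% = 7.61%
E(R) = 1.90% + 1.5712 × 7.61% = 13.86%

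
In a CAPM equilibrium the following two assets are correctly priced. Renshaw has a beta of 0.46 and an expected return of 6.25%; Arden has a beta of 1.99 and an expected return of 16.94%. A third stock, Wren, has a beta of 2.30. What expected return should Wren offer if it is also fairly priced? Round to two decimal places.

19.11%

MRP (SML slope) = (16.94% − 6.25%) / (1.99 − 0.46) = 10.69% / 1.53 = 6.9869%
R_f (intercept) = 6.25% − 0.46 × 6.9869% = 3.0360%
E(R_Wren) = R_f + β × MRP = 3.0360% + 2.30 × 6.9869% = 19.11%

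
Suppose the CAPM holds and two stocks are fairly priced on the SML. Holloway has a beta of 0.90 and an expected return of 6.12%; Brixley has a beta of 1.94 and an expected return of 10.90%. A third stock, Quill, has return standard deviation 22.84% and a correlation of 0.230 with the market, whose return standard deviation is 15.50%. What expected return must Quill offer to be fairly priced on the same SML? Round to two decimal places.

3.54%

MRP = (10.90% − 6.12%) / (1.94 − 0.90) = 4.5962%
R_f = 6.12% − 0.90 × 4.5962% = 1.9834%
β_Quill = ρ·σ_i/σ_m = 0.230 × 22.84 / 15.50 = 0.3389
E(R_Quill) = R_f + β × MRP = 1.9834% + 0.3389 × 4.5962% = 3.54%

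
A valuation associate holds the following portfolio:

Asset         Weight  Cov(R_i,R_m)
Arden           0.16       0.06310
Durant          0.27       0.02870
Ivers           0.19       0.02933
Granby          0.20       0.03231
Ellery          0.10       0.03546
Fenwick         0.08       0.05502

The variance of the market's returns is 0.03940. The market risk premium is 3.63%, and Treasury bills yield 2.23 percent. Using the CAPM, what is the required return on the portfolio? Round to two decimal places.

5.72%

β_Arden = 0.06310 / 0.03940 = 1.6015
β_Durant = 0.02870 / 0.03940 = 0.7284
β_Ivers = 0.02933 / 0.03940 = 0.7444
β_Granby = 0.03231 / 0.03940 = 0.8201
β_Ellery = 0.03546 / 0.03940 = 0.9000
β_Fenwick = 0.05502 / 0.03940 = 1.3964
β_P = Σ w_i β_i = 0.16×1.6015 + 0.27×0.7284 + 0.19×0.7444 + 0.20×0.8201 + 0.10×0.9000 + 0.08×1.3964 = 0.9601
E(R_P) = R_f + β_P × MRP = 2.23% + 0.9601 × 3.63% = 5.72%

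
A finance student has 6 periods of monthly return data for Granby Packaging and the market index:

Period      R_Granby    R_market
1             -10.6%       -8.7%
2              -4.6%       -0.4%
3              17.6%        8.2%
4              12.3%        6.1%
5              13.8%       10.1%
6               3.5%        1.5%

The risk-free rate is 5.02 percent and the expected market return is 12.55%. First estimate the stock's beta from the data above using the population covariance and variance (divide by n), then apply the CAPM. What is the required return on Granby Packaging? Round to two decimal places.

Mean R_i = (-10.6 − 4.6 + 17.6 + 12.3 + 13.8 + 3.5) / 6 = 5.3333%
Mean R_m = (-8.7 − 0.4 + 8.2 + 6.1 + 10.1 + 1.5) / 6 = 2.8000%
Σ(R_i − R̄_i)(R_m − R̄_m) = 368.4400  ⇒  Cov = 368.4400 / 6 = 61.4067
Σ(R_m − R̄_m)² = 237.5200  ⇒  Var(R_m) = 237.5200 / 6 = 39.5867
β = Cov / Var(R_m) = 61.4067 / 39.5867 = 1.5512
MRP = 12.55% − 5.02% = 7.53%
E(R) = R_f + β × MRP = 5.02% + 1.5512 × 7.53% = 16.70%

16.70%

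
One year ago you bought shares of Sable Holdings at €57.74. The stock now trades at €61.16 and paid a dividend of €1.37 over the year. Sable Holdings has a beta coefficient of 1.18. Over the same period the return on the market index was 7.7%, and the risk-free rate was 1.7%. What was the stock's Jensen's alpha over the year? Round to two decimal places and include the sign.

Realised HPR = (P1 + D1 − P0) / P0 = (61.16 + 1.37 − 57.74) / 57.74 = 4.79 / 57.74 = 8.2958%
MRP = 7.7% − 1.7% = 6.00%
CAPM required = R_f + β·MRP = 1.7% + 1.18 × 6.0% = 8.7800%
α = realised − required = 8.2958% − 8.7800% = -0.48%

-0.48%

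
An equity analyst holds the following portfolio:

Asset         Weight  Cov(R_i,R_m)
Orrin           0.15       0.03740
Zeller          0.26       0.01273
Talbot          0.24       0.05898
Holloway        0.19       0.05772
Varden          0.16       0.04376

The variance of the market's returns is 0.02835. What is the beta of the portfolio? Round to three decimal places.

β_Orrin = 0.03740 / 0.02835 = 1.3192
β_Zeller = 0.01273 / 0.02835 = 0.4490
β_Talbot = 0.05898 / 0.02835 = 2.0804
β_Holloway = 0.05772 / 0.02835 = 2.0360
β_Varden = 0.04376 / 0.02835 = 1.5436
β_P = Σ w_i β_i = 0.15×1.3192 + 0.26×0.4490 + 0.24×2.0804 + 0.19×2.0360 + 0.16×1.5436 = 1.4477

1.448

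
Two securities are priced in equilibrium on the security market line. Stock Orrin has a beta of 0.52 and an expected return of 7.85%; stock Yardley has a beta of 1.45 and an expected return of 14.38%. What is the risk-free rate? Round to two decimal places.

Both satisfy E(R) = R_f + β·MRP, so the slope of the SML is
MRP = (14.38% − 7.85%) / (1.45 − 0.52) = 6.53% / 0.93 = 7.0215%
R_f = E(R_Orrin) − β_Orrin·MRP = 7.85% − 0.52 × 7.0215% = 4.1988%

4.20%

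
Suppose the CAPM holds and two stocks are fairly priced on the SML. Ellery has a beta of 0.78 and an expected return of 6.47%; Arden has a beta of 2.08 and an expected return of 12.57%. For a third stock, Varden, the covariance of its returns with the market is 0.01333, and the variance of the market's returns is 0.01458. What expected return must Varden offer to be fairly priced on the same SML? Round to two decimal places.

MRP = (12.57% − 6.47%) / (2.08 − 0.78) = 4.6923%
R_f = 6.47% − 0.78 × 4.6923% = 2.8100%
β_Varden = Cov / Var(R_m) = 0.01333 / 0.01458 = 0.9143
E(R_Varden) = R_f + β × MRP = 2.8100% + 0.9143 × 4.6923% = 7.10%

7.10%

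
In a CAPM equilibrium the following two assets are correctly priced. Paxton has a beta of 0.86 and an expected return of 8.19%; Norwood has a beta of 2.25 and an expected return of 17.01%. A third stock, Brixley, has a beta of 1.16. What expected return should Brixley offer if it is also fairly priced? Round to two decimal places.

MRP (SML slope) = (17.01% − 8.19%) / (2.25 − 0.86) = 8.82% / 1.39 = 6.3453%
R_f (intercept) = 8.19% − 0.86 × 6.3453% = 2.7330%
E(R_Brixley) = R_f + β × MRP = 2.7330% + 1.16 × 6.3453% = 10.09%

10.09%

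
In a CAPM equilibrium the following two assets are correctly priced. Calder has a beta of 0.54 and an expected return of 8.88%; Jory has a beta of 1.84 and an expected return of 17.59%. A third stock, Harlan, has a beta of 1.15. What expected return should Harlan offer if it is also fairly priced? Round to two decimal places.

MRP (SML slope) = (17.59% − 8.88%) / (1.84 − 0.54) = 8.71% / 1.30 = 6.7000%
R_f (intercept) = 8.88% − 0.54 × 6.7000% = 5.2620%
E(R_Harlan) = R_f + β × MRP = 5.2620% + 1.15 × 6.7000% = 12.97%

12.97%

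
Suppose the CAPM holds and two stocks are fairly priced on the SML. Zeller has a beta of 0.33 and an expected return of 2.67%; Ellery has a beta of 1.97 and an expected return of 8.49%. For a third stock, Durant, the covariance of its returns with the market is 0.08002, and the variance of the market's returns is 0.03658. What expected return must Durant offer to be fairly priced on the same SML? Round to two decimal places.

9.26%

MRP = (8.49% − 2.67%) / (1.97 − 0.33) = 3.5488%
R_f = 2.67% − 0.33 × 3.5488% = 1.4989%
β_Durant = Cov / Var(R_m) = 0.08002 / 0.03658 = 2.1875
E(R_Durant) = R_f + β × MRP = 1.4989% + 2.1875 × 3.5488% = 9.26%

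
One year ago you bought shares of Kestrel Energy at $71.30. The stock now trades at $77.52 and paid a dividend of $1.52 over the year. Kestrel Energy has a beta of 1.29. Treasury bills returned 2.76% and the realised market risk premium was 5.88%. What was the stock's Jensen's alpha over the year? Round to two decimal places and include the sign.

+0.51%

Realised HPR = (P1 + D1 − P0) / P0 = (77.52 + 1.52 − 71.30) / 71.30 = 7.74 / 71.30 = 10.8555%
CAPM required = R_f + β·MRP = 2.76% + 1.29 × 5.88% = 10.3452%
α = realised − required = 10.8555% − 10.3452% = +0.51%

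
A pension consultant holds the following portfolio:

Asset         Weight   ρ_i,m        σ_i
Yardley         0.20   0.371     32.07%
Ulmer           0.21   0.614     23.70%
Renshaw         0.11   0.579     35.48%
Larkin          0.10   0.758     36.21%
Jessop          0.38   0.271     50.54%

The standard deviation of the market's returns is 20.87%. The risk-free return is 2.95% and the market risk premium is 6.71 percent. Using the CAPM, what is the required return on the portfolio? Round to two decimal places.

β_Yardley = 0.371 × 32.07% / 20.87% = 0.5701
β_Ulmer = 0.614 × 23.70% / 20.87% = 0.6973
β_Renshaw = 0.579 × 35.48% / 20.87% = 0.9843
β_Larkin = 0.758 × 36.21% / 20.87% = 1.3151
β_Jessop = 0.271 × 50.54% / 20.87% = 0.6563
β_P = Σ w_i β_i = 0.20×0.5701 + 0.21×0.6973 + 0.11×0.9843 + 0.10×1.3151 + 0.38×0.6563 = 0.7496
E(R_P) = R_f + β_P × MRP = 2.95% + 0.7496 × 6.71% = 7.98%

7.98%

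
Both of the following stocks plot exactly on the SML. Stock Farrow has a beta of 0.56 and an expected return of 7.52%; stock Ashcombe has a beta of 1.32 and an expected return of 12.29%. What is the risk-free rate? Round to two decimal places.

Both satisfy E(R) = R_f + β·MRP, so the slope of the SML is
MRP = (12.29% − 7.52%) / (1.32 − 0.56) = 4.77% / 0.76 = 6.2763%
R_f = E(R_Farrow) − β_Farrow·MRP = 7.52% − 0.56 × 6.2763% = 4.0053%

4.01%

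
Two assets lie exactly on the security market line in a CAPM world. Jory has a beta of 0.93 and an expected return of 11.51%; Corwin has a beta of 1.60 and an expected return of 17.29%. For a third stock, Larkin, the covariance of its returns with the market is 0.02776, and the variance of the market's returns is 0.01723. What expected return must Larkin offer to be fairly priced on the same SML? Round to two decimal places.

MRP = (17.29% − 11.51%) / (1.60 − 0.93) = 8.6269%
R_f = 11.51% − 0.93 × 8.6269% = 3.4870%
β_Larkin = Cov / Var(R_m) = 0.02776 / 0.01723 = 1.6111
E(R_Larkin) = R_f + β × MRP = 3.4870% + 1.6111 × 8.6269% = 17.39%

17.39%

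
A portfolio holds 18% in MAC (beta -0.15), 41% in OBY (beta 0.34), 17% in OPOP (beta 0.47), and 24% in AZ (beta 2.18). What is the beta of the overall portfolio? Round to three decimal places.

β_P = Σ w_i β_i = 0.18×-0.15 + 0.41×0.34 + 0.17×0.47 + 0.24×2.18 = 0.7155

0.716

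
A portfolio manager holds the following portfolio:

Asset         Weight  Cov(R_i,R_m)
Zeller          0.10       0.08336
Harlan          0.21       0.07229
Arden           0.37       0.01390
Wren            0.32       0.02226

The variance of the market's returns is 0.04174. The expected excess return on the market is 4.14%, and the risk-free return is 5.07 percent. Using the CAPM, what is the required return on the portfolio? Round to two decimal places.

8.62%

β_Zeller = 0.08336 / 0.04174 = 1.9971
β_Harlan = 0.07229 / 0.04174 = 1.7319
β_Arden = 0.01390 / 0.04174 = 0.3330
β_Wren = 0.02226 / 0.04174 = 0.5333
β_P = Σ w_i β_i = 0.10×1.9971 + 0.21×1.7319 + 0.37×0.3330 + 0.32×0.5333 = 0.8573
E(R_P) = R_f + β_P × MRP = 5.07% + 0.8573 × 4.14% = 8.62%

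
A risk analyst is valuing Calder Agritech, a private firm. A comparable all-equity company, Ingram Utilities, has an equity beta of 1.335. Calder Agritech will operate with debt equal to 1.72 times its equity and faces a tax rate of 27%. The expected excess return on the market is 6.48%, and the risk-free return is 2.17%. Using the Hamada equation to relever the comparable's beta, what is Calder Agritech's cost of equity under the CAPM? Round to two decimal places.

β_L = β_U × [1 + (1 − t)(D/E)] = 1.335 × [1 + (1 − 0.27) × 1.72]
    = 1.335 × [1 + 0.73 × 1.72] = 1.335 × 2.2556 = 3.0112
E(R) = R_f + β_L × MRP = 2.17% + 3.0112 × 6.48% = 21.68%

21.68%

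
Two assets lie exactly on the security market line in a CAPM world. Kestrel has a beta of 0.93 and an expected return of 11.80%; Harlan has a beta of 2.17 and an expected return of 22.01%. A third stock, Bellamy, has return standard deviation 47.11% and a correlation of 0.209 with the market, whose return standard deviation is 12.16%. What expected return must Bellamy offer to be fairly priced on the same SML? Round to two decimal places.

10.81%

MRP = (22.01% − 11.80%) / (2.17 − 0.93) = 8.2339%
R_f = 11.80% − 0.93 × 8.2339% = 4.1425%
β_Bellamy = ρ·σ_i/σ_m = 0.209 × 47.11 / 12.16 = 0.8097
E(R_Bellamy) = R_f + β × MRP = 4.1425% + 0.8097 × 8.2339% = 10.81%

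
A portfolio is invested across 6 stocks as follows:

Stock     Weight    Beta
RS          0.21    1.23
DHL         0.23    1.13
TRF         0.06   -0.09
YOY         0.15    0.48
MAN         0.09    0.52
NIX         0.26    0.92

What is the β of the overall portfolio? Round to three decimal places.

0.871

β_P = Σ w_i β_i = 0.21×1.23 + 0.23×1.13 + 0.06×-0.09 + 0.15×0.48 + 0.09×0.52 + 0.26×0.92 = 0.8708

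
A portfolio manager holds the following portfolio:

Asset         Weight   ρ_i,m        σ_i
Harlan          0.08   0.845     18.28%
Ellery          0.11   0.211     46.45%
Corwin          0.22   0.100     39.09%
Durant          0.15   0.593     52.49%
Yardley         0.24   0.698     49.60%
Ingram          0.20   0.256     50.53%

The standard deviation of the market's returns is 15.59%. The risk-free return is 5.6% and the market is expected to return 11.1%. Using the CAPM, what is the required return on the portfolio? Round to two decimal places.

β_Harlan = 0.845 × 18.28% / 15.59% = 0.9908
β_Ellery = 0.211 × 46.45% / 15.59% = 0.6287
β_Corwin = 0.100 × 39.09% / 15.59% = 0.2507
β_Durant = 0.593 × 52.49% / 15.59% = 1.9966
β_Yardley = 0.698 × 49.60% / 15.59% = 2.2207
β_Ingram = 0.256 × 50.53% / 15.59% = 0.8297
β_P = Σ w_i β_i = 0.08×0.9908 + 0.11×0.6287 + 0.22×0.2507 + 0.15×1.9966 + 0.24×2.2207 + 0.20×0.8297 = 1.2020
MRP = 11.1% − 5.6% = 5.50%
E(R_P) = R_f + β_P × MRP = 5.6% + 1.2020 × 5.5% = 12.21%

12.21%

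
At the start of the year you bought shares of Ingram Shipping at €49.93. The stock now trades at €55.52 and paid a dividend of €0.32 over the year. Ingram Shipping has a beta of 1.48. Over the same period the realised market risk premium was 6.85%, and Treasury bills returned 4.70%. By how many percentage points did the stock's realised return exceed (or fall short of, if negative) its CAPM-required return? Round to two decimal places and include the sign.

Realised HPR = (P1 + D1 − P0) / P0 = (55.52 + 0.32 − 49.93) / 49.93 = 5.91 / 49.93 = 11.8366%
CAPM required = R_f + β·MRP = 4.70% + 1.48 × 6.85% = 14.8380%
α = realised − required = 11.8366% − 14.8380% = -3.00%

-3.00%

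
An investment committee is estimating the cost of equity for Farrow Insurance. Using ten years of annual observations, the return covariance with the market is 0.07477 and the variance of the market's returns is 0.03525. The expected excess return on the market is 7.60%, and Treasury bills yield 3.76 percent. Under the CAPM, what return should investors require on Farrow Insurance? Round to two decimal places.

β = Cov(R_i, R_m) / Var(R_m) = 0.07477 / 0.03525 = 2.1211
E(R) = R_f + β × MRP = 3.76% + 2.1211 × 7.60% = 19.88%

19.88%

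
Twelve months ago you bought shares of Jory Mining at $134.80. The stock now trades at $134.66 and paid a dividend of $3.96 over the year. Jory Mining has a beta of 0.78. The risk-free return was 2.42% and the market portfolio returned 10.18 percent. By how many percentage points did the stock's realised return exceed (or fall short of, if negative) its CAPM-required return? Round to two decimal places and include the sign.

-5.64%

Realised HPR = (P1 + D1 − P0) / P0 = (134.66 + 3.96 − 134.80) / 134.80 = 3.82 / 134.80 = 2.8338%
MRP = 10.18% − 2.42% = 7.76%
CAPM required = R_f + β·MRP = 2.42% + 0.78 × 7.76% = 8.4728%
α = realised − required = 2.8338% − 8.4728% = -5.64%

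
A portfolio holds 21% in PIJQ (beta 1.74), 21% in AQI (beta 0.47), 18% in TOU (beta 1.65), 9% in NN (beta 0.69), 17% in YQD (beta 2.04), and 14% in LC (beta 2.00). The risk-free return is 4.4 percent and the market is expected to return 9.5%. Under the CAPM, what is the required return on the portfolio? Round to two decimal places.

11.80%

β_P = Σ w_i β_i = 0.21×1.74 + 0.21×0.47 + 0.18×1.65 + 0.09×0.69 + 0.17×2.04 + 0.14×2.00 = 1.4500
MRP = 9.5% − 4.4% = 5.10%
E(R_P) = R_f + β_P × MRP = 4.4% + 1.4500 × 5.1% = 11.80%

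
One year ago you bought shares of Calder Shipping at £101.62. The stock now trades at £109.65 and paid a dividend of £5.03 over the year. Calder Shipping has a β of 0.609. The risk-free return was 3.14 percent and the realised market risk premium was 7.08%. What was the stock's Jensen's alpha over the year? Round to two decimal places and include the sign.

Realised HPR = (P1 + D1 − P0) / P0 = (109.65 + 5.03 − 101.62) / 101.62 = 13.06 / 101.62 = 12.8518%
CAPM required = R_f + β·MRP = 3.14% + 0.609 × 7.08% = 7.45172%
α = realised − required = 12.8518% − 7.45172% = +5.40%

+5.40%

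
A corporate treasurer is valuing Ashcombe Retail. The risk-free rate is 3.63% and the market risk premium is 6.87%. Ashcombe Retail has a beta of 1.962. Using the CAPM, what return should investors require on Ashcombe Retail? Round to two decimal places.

17.11%

E(R) = R_f + β × MRP = 3.63% + 1.962 × 6.87% = 17.11%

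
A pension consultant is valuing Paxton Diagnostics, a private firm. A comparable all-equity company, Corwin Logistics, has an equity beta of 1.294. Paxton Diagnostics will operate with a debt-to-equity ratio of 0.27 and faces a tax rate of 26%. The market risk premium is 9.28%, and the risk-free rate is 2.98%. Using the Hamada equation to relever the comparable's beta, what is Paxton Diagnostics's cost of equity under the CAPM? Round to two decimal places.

17.39%

β_L = β_U × [1 + (1 − t)(D/E)] = 1.294 × [1 + (1 − 0.26) × 0.27]
    = 1.294 × [1 + 0.74 × 0.27] = 1.294 × 1.1998 = 1.5525
E(R) = R_f + β_L × MRP = 2.98% + 1.5525 × 9.28% = 17.39%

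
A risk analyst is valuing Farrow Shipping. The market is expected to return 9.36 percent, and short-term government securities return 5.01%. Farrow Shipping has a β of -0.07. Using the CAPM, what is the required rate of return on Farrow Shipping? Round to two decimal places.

Market risk premium = E(R_m) − R_f = 9.36% − 5.01% = 4.35%
E(R) = R_f + β × MRP = 5.01% + -0.07 × 4.35% = 4.71%

4.71%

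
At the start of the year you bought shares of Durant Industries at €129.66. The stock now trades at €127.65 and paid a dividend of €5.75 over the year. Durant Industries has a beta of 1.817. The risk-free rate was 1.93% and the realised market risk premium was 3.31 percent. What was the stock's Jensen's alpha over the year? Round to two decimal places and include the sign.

-5.06%

Realised HPR = (P1 + D1 − P0) / P0 = (127.65 + 5.75 − 129.66) / 129.66 = 3.74 / 129.66 = 2.8845%
CAPM required = R_f + β·MRP = 1.93% + 1.817 × 3.31% = 7.94427%
α = realised − required = 2.8845% − 7.94427% = -5.06%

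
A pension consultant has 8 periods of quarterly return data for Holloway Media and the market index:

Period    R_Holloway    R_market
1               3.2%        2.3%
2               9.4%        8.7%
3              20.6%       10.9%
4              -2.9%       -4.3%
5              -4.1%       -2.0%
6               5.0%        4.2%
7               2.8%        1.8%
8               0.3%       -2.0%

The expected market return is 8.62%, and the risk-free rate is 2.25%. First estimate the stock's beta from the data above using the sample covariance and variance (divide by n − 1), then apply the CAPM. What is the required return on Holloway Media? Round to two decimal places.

11.07%

Mean R_i = (3.2 + 9.4 + 20.6 − 2.9 − 4.1 + 5.0 + 2.8 + 0.3) / 8 = 4.2875%
Mean R_m = (2.3 + 8.7 + 10.9 − 4.3 − 2.0 + 4.2 + 1.8 − 2.0) / 8 = 2.4500%
Σ(R_i − R̄_i)(R_m − R̄_m) = 275.7550  ⇒  Cov = 275.7550 / 7 = 39.3936
Σ(R_m − R̄_m)² = 199.1400  ⇒  Var(R_m) = 199.1400 / 7 = 28.4486
β = Cov / Var(R_m) = 39.3936 / 28.4486 = 1.3847
MRP = 8.62% − 2.25% = 6.37%
E(R) = R_f + β × MRP = 2.25% + 1.3847 × 6.37% = 11.07%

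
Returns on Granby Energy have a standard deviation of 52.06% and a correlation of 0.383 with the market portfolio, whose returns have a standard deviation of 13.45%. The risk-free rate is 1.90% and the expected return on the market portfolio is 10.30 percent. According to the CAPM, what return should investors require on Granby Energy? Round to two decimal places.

β = ρ × σ_i / σ_m = 0.383 × 52.06% / 13.45% = 1.4825
MRP = 10.30% − 1.90% = 8.40%
E(R) = 1.90% + 1.4825 × 8.40% = 14.35%

14.35%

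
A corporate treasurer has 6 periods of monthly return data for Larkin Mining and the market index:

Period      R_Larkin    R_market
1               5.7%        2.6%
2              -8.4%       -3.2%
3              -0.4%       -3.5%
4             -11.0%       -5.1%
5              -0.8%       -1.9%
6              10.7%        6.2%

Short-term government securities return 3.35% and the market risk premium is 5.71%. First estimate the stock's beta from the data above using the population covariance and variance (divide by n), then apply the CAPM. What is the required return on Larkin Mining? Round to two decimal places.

Mean R_i = (5.7 − 8.4 − 0.4 − 11.0 − 0.8 + 10.7) / 6 = -0.7000%
Mean R_m = (2.6 − 3.2 − 3.5 − 5.1 − 1.9 + 6.2) / 6 = -0.8167%
Σ(R_i − R̄_i)(R_m − R̄_m) = 163.6300  ⇒  Cov = 163.6300 / 6 = 27.2717
Σ(R_m − R̄_m)² = 93.3083  ⇒  Var(R_m) = 93.3083 / 6 = 15.5514
β = Cov / Var(R_m) = 27.2717 / 15.5514 = 1.7536
E(R) = R_f + β × MRP = 3.35% + 1.7536 × 5.71% = 13.36%

13.36%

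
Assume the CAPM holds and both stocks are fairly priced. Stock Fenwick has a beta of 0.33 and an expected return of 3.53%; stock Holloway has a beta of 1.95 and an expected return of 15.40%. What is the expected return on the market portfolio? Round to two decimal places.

Both satisfy E(R) = R_f + β·MRP, so the slope of the SML is
MRP = (15.40% − 3.53%) / (1.95 − 0.33) = 11.87% / 1.62 = 7.3272%
R_f = E(R_Fenwick) − β_Fenwick·MRP = 3.53% − 0.33 × 7.3272% = 1.1120%
E(R_m) = R_f + MRP = 1.1120% + 7.3272% = 8.44%

8.44%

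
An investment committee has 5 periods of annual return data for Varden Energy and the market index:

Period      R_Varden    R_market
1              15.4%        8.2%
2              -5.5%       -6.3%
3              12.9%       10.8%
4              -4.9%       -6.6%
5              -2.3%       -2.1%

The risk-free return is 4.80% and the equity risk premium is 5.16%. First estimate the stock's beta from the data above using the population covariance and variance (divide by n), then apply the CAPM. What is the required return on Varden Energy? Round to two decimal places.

11.05%

Mean R_i = (15.4 − 5.5 + 12.9 − 4.9 − 2.3) / 5 = 3.1200%
Mean R_m = (8.2 − 6.3 + 10.8 − 6.6 − 2.1) / 5 = 0.8000%
Σ(R_i − R̄_i)(R_m − R̄_m) = 324.9400  ⇒  Cov = 324.9400 / 5 = 64.9880
Σ(R_m − R̄_m)² = 268.3400  ⇒  Var(R_m) = 268.3400 / 5 = 53.6680
β = Cov / Var(R_m) = 64.9880 / 53.6680 = 1.2109
E(R) = R_f + β × MRP = 4.80% + 1.2109 × 5.16% = 11.05%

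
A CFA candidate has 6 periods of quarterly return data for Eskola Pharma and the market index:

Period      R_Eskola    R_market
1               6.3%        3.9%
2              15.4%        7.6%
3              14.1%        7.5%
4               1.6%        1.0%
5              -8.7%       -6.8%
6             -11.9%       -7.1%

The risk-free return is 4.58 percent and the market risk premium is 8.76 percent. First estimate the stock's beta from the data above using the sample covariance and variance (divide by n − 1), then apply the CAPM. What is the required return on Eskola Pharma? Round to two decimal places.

Mean R_i = (6.3 + 15.4 + 14.1 + 1.6 − 8.7 − 11.9) / 6 = 2.8000%
Mean R_m = (3.9 + 7.6 + 7.5 + 1.0 − 6.8 − 7.1) / 6 = 1.0167%
Σ(R_i − R̄_i)(R_m − R̄_m) = 375.5300  ⇒  Cov = 375.5300 / 5 = 75.1060
Σ(R_m − R̄_m)² = 220.6683  ⇒  Var(R_m) = 220.6683 / 5 = 44.1337
β = Cov / Var(R_m) = 75.1060 / 44.1337 = 1.7018
E(R) = R_f + β × MRP = 4.58% + 1.7018 × 8.76% = 19.49%

19.49%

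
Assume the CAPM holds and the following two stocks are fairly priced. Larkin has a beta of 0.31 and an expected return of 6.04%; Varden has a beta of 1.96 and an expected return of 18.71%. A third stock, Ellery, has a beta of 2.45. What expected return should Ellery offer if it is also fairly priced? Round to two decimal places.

22.47%

MRP (SML slope) = (18.71% − 6.04%) / (1.96 − 0.31) = 12.67% / 1.65 = 7.6788%
R_f (intercept) = 6.04% − 0.31 × 7.6788% = 3.6596%
E(R_Ellery) = R_f + β × MRP = 3.6596% + 2.45 × 7.6788% = 22.47%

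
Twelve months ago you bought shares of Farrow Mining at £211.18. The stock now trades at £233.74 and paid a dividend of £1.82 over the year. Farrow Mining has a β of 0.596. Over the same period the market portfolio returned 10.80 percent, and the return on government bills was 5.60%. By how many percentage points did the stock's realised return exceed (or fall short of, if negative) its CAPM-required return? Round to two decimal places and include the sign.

Realised HPR = (P1 + D1 − P0) / P0 = (233.74 + 1.82 − 211.18) / 211.18 = 24.38 / 211.18 = 11.5447%
MRP = 10.80% − 5.60% = 5.20%
CAPM required = R_f + β·MRP = 5.60% + 0.596 × 5.20% = 8.69920%
α = realised − required = 11.5447% − 8.69920% = +2.85%

+2.85%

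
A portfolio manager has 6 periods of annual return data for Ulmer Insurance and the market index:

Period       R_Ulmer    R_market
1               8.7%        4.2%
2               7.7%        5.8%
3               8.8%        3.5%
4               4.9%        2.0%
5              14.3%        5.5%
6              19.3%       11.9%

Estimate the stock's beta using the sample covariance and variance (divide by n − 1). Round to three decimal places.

1.370

Mean R_i = (8.7 + 7.7 + 8.8 + 4.9 + 14.3 + 19.3) / 6 = 10.6167%
Mean R_m = (4.2 + 5.8 + 3.5 + 2.0 + 5.5 + 11.9) / 6 = 5.4833%
Σ(R_i − R̄_i)(R_m − R̄_m) = 80.8317  ⇒  Cov = 80.8317 / 5 = 16.1663
Σ(R_m − R̄_m)² = 58.9883  ⇒  Var(R_m) = 58.9883 / 5 = 11.7977
β = Cov / Var(R_m) = 16.1663 / 11.7977 = 1.3703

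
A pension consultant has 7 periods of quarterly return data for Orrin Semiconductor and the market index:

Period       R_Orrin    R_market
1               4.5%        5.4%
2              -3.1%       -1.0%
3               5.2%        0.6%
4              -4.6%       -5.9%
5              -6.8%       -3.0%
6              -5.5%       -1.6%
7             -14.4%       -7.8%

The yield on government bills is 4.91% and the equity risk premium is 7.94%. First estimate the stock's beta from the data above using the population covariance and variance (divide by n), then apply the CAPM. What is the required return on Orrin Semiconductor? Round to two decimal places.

15.66%

Mean R_i = (4.5 − 3.1 + 5.2 − 4.6 − 6.8 − 5.5 − 14.4) / 7 = -3.5286%
Mean R_m = (5.4 − 1.0 + 0.6 − 5.9 − 3.0 − 1.6 − 7.8) / 7 = -1.9000%
Σ(R_i − R̄_i)(R_m − R̄_m) = 152.2500  ⇒  Cov = 152.2500 / 7 = 21.7500
Σ(R_m − R̄_m)² = 112.4600  ⇒  Var(R_m) = 112.4600 / 7 = 16.0657
β = Cov / Var(R_m) = 21.7500 / 16.0657 = 1.3538
E(R) = R_f + β × MRP = 4.91% + 1.3538 × 7.94% = 15.66%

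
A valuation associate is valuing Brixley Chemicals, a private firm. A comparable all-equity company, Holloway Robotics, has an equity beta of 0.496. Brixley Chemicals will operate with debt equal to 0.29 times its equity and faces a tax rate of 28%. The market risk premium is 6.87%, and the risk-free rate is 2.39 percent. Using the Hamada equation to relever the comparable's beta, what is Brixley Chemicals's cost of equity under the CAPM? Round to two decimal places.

β_L = β_U × [1 + (1 − t)(D/E)] = 0.496 × [1 + (1 − 0.28) × 0.29]
    = 0.496 × [1 + 0.72 × 0.29] = 0.496 × 1.2088 = 0.5996
E(R) = R_f + β_L × MRP = 2.39% + 0.5996 × 6.87% = 6.51%

6.51%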